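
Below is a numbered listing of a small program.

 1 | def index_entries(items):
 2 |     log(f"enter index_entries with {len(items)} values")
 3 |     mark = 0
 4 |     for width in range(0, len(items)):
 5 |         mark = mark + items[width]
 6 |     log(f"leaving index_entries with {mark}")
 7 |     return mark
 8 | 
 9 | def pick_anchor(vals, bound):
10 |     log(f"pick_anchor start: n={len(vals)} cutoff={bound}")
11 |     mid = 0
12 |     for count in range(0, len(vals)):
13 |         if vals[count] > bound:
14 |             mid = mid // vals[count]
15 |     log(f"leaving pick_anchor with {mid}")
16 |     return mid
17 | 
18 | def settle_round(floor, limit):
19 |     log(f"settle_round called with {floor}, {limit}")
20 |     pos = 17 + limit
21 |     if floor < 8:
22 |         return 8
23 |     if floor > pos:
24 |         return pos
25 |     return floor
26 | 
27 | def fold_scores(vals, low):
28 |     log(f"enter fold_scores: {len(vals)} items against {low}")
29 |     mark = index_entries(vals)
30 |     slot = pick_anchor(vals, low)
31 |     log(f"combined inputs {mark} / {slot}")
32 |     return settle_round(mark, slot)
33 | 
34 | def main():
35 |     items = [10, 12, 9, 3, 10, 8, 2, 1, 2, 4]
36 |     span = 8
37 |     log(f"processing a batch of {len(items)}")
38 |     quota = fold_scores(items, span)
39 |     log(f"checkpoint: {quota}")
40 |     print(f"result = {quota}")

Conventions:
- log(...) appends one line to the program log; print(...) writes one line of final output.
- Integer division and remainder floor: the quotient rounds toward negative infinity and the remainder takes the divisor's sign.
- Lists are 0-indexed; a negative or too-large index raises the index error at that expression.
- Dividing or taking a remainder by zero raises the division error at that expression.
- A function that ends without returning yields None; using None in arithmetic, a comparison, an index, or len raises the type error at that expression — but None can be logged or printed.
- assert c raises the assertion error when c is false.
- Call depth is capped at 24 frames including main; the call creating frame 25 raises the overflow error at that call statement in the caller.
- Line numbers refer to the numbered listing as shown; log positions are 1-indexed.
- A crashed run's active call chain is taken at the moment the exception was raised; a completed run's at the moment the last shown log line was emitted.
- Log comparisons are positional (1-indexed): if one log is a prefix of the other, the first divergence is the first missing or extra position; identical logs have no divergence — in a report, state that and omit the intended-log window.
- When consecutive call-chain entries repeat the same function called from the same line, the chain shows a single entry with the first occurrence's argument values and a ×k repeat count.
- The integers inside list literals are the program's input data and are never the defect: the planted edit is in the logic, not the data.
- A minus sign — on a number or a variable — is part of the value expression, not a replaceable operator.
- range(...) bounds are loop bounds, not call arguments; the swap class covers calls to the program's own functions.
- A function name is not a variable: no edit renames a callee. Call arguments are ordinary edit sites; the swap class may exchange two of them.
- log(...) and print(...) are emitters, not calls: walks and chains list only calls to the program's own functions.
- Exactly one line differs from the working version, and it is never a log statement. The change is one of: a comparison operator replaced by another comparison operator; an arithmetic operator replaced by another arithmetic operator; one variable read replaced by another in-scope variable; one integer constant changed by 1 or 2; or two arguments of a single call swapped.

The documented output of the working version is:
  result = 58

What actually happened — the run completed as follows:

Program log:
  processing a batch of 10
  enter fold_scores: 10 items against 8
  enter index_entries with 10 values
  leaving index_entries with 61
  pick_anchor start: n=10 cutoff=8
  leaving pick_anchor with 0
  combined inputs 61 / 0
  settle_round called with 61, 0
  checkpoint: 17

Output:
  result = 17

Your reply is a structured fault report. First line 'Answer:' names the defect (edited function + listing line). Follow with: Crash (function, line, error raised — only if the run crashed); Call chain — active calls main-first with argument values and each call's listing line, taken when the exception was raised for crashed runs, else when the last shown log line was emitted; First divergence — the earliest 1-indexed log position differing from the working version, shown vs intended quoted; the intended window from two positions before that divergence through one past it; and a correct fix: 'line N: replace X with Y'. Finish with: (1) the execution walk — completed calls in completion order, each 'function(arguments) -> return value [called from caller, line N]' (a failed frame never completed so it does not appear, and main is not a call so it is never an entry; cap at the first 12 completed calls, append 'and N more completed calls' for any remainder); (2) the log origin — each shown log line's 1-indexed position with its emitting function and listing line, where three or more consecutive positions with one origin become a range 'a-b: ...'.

Answer: the defect is in pick_anchor at line 14.
The tell: Everything matches until log position 6, which reads 'leaving pick_anchor with 0' in place of 'leaving pick_anchor with 41'.
Call chain: main.
First divergence: position 6 — the shown line 'leaving pick_anchor with 0' should read 'leaving pick_anchor with 41'.
Intended log window:
  4: leaving index_entries with 61
  5: pick_anchor start: n=10 cutoff=8
  6: leaving pick_anchor with 41
  7: combined inputs 61 / 41
Execution walk:
  index_entries([10, 12, 9, 3, 10, 8, 2, 1, 2, 4]) -> 61  [called from fold_scores, line 29]
  pick_anchor([10, 12, 9, 3, 10, 8, 2, 1, 2, 4], 8) -> 0  [called from fold_scores, line 30]
  settle_round(61, 0) -> 17  [called from fold_scores, line 32]
  fold_scores([10, 12, 9, 3, 10, 8, 2, 1, 2, 4], 8) -> 17  [called from main, line 38]
Origin of each log line:
  1: from main, line 37
  2: from fold_scores, line 28
  3: from index_entries, line 2
  4: from index_entries, line 6
  5: from pick_anchor, line 10
  6: from pick_anchor, line 15
  7: from fold_scores, line 31
  8: from settle_round, line 19
  9: from main, line 39
A correct fix: line 14: replace `//` with `+`.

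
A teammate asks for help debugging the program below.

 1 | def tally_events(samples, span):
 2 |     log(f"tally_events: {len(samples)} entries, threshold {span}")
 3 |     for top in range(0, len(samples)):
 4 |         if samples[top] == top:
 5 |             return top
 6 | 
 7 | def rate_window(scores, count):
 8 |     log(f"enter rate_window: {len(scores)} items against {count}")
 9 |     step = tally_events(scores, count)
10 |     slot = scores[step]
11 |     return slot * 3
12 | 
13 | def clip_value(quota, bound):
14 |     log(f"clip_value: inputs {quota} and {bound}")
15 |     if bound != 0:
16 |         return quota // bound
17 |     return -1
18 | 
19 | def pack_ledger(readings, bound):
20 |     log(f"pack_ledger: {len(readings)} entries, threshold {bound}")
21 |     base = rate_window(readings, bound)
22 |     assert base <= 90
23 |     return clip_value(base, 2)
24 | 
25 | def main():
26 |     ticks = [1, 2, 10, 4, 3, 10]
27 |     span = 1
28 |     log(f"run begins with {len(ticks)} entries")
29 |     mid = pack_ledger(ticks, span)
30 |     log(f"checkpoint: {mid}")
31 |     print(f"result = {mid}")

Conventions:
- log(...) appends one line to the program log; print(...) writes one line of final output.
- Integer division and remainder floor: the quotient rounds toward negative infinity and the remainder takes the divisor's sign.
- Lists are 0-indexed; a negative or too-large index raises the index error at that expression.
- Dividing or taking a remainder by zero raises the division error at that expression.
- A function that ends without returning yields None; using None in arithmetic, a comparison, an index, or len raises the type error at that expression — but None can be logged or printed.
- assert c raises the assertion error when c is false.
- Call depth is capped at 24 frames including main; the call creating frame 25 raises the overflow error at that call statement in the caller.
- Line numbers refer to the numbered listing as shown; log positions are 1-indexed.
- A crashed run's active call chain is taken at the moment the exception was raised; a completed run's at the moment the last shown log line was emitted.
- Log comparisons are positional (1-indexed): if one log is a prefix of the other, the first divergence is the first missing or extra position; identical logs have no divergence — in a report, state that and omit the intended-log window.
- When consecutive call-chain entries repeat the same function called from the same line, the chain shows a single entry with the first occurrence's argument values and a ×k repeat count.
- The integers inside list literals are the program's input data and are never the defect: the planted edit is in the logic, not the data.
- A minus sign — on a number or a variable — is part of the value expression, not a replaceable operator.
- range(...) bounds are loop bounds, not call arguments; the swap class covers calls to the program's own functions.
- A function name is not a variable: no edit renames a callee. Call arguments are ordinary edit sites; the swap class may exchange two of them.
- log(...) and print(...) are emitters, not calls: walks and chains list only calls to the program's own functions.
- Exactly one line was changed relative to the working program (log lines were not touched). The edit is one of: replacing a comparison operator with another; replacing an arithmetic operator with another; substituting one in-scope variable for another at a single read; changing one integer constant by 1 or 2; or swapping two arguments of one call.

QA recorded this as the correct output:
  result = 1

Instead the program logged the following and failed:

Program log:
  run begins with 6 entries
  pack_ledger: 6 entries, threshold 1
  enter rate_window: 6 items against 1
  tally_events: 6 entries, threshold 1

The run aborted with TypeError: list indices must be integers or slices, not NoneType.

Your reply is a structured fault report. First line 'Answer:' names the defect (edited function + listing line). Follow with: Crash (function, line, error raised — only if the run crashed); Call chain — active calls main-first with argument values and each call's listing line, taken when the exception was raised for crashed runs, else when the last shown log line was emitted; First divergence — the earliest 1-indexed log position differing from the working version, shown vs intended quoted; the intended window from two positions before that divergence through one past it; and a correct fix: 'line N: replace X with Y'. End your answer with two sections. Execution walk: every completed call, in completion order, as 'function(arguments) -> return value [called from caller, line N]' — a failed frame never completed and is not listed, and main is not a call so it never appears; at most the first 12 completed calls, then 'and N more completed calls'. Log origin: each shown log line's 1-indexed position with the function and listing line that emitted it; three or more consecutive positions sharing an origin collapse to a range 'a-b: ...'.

Answer: the defect is in tally_events at line 4.
Key observation: The faulty run's log stops after 4 lines; the working version's next line would be 'clip_value: inputs 3 and 2'.
Crash: rate_window, line 10, TypeError.
Call chain: main -> pack_ledger([1, 2, 10, 4, 3, 10], 1) (called at line 29) -> rate_window([1, 2, 10, 4, 3, 10], 1) (called at line 21).
First divergence: position 5 (shown log ended at 4 lines; the working version continues: 'clip_value: inputs 3 and 2').
Intended log window:
  3: enter rate_window: 6 items against 1
  4: tally_events: 6 entries, threshold 1
  5: clip_value: inputs 3 and 2
  6: checkpoint: 1
Execution walk:
  tally_events([1, 2, 10, 4, 3, 10], 1) -> None  [called from rate_window, line 9]
Log origins:
  1: logged in main at line 28
  2: logged in pack_ledger at line 20
  3: logged in rate_window at line 8
  4: logged in tally_events at line 2
A correct fix: line 4: replace `samples[top] == top` with `samples[top] == span`.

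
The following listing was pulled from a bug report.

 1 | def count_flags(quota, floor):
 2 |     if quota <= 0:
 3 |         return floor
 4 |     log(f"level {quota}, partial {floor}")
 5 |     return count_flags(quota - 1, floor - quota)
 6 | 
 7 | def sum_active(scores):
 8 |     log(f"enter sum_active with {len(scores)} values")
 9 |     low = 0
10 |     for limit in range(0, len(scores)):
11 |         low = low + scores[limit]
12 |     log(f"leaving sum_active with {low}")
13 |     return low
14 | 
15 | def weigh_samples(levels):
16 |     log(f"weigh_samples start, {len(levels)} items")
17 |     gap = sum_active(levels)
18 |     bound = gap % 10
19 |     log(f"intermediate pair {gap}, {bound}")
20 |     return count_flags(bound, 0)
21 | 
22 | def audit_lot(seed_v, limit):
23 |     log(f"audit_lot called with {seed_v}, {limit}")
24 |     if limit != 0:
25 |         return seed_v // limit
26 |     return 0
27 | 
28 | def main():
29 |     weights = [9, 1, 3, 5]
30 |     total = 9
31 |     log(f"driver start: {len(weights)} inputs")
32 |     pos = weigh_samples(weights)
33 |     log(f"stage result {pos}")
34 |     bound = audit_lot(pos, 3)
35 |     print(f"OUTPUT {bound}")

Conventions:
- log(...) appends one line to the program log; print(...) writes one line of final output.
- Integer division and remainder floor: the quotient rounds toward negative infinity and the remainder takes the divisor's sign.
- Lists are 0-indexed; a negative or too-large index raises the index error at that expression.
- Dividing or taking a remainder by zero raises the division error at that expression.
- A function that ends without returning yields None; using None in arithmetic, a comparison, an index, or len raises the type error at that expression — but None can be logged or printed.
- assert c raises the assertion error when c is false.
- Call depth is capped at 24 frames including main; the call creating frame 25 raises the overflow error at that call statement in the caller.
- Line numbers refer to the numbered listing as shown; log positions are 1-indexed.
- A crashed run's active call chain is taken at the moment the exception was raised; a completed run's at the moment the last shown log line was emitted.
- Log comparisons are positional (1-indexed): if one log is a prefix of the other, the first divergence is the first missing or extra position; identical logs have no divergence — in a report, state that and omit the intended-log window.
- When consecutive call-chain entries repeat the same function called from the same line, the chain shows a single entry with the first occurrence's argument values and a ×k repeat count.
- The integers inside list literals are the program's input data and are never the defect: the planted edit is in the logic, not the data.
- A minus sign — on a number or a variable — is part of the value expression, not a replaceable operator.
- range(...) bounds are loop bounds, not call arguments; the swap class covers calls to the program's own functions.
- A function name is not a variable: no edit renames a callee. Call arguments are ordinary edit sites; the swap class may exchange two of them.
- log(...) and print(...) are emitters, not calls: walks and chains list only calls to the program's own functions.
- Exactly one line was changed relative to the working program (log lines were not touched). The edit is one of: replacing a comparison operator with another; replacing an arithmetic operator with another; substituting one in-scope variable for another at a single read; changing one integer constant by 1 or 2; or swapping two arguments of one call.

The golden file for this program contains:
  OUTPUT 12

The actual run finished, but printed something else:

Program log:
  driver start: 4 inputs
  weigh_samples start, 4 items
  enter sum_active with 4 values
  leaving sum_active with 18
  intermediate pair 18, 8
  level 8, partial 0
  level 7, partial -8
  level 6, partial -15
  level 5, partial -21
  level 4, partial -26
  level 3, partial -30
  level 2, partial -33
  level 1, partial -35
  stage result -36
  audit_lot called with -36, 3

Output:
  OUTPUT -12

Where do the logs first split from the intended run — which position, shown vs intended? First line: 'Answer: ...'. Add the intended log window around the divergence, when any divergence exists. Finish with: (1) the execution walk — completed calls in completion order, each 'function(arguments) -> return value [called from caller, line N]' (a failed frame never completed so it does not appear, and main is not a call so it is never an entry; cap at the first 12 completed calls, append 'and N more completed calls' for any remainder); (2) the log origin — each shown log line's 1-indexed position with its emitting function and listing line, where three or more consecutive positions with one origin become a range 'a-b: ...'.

Answer: at position 7 the run shows 'level 7, partial -8' where the working version logs 'level 7, partial 8'.
Intended log window:
  5: intermediate pair 18, 8
  6: level 8, partial 0
  7: level 7, partial 8
  8: level 6, partial 15
Execution walk:
  sum_active([9, 1, 3, 5]) -> 18  [called from weigh_samples, line 17]
  count_flags(0, -36) -> -36  [called from count_flags, line 5]
  count_flags(1, -35) -> -36  [called from count_flags, line 5]
  count_flags(2, -33) -> -36  [called from count_flags, line 5]
  count_flags(3, -30) -> -36  [called from count_flags, line 5]
  count_flags(4, -26) -> -36  [called from count_flags, line 5]
  count_flags(5, -21) -> -36  [called from count_flags, line 5]
  count_flags(6, -15) -> -36  [called from count_flags, line 5]
  count_flags(7, -8) -> -36  [called from count_flags, line 5]
  count_flags(8, 0) -> -36  [called from weigh_samples, line 20]
  weigh_samples([9, 1, 3, 5]) -> -36  [called from main, line 32]
  audit_lot(-36, 3) -> -12  [called from main, line 34]
Log line origins:
  1: logged in main at line 31
  2: logged in weigh_samples at line 16
  3: logged in sum_active at line 8
  4: logged in sum_active at line 12
  5: logged in weigh_samples at line 19
  6-13: logged in count_flags at line 4
  14: logged in main at line 33
  15: logged in audit_lot at line 23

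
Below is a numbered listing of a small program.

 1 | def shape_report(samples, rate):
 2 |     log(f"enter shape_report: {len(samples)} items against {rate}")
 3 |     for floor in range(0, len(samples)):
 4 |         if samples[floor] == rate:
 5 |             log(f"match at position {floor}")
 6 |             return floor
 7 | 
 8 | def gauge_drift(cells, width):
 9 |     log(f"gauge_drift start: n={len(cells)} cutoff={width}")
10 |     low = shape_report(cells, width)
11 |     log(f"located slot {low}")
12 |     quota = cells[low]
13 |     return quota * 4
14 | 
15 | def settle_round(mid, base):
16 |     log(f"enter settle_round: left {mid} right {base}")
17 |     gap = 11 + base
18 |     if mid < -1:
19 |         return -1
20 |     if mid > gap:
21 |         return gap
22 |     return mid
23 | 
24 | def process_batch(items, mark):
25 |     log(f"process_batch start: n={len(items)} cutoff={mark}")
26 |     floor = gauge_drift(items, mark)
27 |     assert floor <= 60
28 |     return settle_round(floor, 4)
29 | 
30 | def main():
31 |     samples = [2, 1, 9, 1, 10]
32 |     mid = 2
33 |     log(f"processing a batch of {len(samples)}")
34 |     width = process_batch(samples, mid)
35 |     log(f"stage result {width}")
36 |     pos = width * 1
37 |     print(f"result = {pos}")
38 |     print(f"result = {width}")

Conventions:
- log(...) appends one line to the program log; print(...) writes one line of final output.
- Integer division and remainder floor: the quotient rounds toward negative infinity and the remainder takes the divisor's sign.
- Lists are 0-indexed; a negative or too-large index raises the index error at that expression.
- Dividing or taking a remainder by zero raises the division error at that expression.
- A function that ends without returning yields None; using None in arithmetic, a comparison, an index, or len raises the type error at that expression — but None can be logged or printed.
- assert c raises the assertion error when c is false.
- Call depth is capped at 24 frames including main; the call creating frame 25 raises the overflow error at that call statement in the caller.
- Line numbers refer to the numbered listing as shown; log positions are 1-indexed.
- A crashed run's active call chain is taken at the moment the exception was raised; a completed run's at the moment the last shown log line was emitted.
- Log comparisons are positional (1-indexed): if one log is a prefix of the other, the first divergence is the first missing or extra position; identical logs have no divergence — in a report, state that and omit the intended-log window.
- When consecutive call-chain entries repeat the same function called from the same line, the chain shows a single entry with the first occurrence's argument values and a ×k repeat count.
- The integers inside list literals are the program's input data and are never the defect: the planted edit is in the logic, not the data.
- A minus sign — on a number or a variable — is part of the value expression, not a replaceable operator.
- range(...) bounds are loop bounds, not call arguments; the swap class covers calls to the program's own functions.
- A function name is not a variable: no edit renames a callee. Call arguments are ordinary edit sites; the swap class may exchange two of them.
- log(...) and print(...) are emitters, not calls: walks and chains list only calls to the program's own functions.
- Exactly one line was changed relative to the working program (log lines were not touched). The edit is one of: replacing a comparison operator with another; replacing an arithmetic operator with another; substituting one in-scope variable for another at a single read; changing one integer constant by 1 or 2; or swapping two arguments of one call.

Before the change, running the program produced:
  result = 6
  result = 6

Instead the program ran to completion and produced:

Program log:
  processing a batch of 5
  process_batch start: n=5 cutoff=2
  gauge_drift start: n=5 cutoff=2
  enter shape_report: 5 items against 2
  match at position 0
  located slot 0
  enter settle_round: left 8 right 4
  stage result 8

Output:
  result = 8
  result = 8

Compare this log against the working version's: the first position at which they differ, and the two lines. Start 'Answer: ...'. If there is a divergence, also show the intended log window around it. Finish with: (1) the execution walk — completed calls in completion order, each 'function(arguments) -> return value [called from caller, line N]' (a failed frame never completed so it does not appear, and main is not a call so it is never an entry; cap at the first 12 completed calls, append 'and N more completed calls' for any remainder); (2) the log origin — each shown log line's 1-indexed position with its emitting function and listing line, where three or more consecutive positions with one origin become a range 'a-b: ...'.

Answer: at position 7 the run shows 'enter settle_round: left 8 right 4' where the working version logs 'enter settle_round: left 6 right 4'.
Intended log window:
  5: match at position 0
  6: located slot 0
  7: enter settle_round: left 6 right 4
  8: stage result 6
Execution walk:
  shape_report([2, 1, 9, 1, 10], 2) -> 0  [called from gauge_drift, line 10]
  gauge_drift([2, 1, 9, 1, 10], 2) -> 8  [called from process_batch, line 26]
  settle_round(8, 4) -> 8  [called from process_batch, line 28]
  process_batch([2, 1, 9, 1, 10], 2) -> 8  [called from main, line 34]
Log origins:
  1 — main, line 33
  2 — process_batch, line 25
  3 — gauge_drift, line 9
  4 — shape_report, line 2
  5 — shape_report, line 5
  6 — gauge_drift, line 11
  7 — settle_round, line 16
  8 — main, line 35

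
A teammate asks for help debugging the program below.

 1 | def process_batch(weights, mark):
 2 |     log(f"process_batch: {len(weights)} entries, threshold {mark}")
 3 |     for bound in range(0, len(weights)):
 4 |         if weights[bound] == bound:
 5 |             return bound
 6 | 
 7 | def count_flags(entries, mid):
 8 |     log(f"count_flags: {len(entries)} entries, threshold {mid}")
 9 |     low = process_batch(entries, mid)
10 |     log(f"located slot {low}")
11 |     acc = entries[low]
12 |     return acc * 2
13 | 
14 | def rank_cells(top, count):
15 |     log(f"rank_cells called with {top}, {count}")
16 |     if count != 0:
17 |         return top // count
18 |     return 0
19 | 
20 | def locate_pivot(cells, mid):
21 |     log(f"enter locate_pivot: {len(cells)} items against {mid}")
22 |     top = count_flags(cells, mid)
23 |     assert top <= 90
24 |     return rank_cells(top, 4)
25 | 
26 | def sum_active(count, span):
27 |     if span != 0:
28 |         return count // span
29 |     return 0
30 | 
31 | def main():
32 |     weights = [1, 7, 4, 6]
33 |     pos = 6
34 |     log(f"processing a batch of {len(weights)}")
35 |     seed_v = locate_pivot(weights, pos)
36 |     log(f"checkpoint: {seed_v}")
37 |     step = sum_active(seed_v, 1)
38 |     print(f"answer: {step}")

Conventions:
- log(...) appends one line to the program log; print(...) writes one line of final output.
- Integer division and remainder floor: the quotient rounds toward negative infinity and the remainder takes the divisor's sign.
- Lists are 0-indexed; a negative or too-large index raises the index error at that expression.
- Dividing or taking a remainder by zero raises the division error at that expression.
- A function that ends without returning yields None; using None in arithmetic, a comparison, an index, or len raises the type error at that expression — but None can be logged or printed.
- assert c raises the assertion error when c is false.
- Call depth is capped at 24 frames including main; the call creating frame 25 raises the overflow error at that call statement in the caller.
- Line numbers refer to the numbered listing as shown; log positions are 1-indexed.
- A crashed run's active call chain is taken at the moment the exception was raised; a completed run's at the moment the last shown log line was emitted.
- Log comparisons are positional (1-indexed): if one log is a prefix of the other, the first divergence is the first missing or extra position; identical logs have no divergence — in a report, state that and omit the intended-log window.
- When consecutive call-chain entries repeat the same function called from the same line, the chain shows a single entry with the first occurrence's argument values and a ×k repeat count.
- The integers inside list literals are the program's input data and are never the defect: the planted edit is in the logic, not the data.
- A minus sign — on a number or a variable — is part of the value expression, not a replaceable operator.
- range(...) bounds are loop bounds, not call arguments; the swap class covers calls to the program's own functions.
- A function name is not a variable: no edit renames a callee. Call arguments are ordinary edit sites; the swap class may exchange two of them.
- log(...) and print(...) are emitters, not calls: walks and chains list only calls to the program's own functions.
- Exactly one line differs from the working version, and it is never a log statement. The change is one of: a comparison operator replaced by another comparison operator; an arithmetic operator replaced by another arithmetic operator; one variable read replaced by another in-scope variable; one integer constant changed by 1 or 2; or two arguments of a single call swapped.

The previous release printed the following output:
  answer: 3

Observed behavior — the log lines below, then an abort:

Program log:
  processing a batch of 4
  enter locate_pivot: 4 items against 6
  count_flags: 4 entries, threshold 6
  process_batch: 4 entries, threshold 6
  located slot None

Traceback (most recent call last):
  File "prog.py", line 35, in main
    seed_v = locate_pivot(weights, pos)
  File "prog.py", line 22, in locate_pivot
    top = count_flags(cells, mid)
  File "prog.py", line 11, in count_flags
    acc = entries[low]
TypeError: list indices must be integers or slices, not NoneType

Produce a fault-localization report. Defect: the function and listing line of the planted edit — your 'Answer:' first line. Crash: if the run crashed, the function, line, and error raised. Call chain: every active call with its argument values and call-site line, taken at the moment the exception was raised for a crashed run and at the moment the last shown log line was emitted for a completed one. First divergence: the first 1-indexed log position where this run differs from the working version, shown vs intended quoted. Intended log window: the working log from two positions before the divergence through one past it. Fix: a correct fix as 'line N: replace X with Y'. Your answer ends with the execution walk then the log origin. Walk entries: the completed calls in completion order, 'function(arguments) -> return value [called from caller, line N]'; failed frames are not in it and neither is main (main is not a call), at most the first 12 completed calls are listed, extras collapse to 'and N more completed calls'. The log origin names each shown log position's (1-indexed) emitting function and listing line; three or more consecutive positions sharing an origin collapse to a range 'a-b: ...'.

Answer: the defect is in process_batch at line 4.
Core observation: Everything matches until log position 5, which reads 'located slot None' in place of 'located slot 3'.
Crash: count_flags, line 11, TypeError.
Call chain: main -> locate_pivot([1, 7, 4, 6], 6) (called at line 35) -> count_flags([1, 7, 4, 6], 6) (called at line 22).
First divergence: at position 5 the run shows 'located slot None' where the working version logs 'located slot 3'.
Intended log window:
  3: count_flags: 4 entries, threshold 6
  4: process_batch: 4 entries, threshold 6
  5: located slot 3
  6: rank_cells called with 12, 4
Execution walk:
  process_batch([1, 7, 4, 6], 6) -> None  [called from count_flags, line 9]
Log line origins:
  1: from main, line 34
  2: from locate_pivot, line 21
  3: from count_flags, line 8
  4: from process_batch, line 2
  5: from count_flags, line 10
A correct fix: line 4: replace `weights[bound] == bound` with `weights[bound] == mark`.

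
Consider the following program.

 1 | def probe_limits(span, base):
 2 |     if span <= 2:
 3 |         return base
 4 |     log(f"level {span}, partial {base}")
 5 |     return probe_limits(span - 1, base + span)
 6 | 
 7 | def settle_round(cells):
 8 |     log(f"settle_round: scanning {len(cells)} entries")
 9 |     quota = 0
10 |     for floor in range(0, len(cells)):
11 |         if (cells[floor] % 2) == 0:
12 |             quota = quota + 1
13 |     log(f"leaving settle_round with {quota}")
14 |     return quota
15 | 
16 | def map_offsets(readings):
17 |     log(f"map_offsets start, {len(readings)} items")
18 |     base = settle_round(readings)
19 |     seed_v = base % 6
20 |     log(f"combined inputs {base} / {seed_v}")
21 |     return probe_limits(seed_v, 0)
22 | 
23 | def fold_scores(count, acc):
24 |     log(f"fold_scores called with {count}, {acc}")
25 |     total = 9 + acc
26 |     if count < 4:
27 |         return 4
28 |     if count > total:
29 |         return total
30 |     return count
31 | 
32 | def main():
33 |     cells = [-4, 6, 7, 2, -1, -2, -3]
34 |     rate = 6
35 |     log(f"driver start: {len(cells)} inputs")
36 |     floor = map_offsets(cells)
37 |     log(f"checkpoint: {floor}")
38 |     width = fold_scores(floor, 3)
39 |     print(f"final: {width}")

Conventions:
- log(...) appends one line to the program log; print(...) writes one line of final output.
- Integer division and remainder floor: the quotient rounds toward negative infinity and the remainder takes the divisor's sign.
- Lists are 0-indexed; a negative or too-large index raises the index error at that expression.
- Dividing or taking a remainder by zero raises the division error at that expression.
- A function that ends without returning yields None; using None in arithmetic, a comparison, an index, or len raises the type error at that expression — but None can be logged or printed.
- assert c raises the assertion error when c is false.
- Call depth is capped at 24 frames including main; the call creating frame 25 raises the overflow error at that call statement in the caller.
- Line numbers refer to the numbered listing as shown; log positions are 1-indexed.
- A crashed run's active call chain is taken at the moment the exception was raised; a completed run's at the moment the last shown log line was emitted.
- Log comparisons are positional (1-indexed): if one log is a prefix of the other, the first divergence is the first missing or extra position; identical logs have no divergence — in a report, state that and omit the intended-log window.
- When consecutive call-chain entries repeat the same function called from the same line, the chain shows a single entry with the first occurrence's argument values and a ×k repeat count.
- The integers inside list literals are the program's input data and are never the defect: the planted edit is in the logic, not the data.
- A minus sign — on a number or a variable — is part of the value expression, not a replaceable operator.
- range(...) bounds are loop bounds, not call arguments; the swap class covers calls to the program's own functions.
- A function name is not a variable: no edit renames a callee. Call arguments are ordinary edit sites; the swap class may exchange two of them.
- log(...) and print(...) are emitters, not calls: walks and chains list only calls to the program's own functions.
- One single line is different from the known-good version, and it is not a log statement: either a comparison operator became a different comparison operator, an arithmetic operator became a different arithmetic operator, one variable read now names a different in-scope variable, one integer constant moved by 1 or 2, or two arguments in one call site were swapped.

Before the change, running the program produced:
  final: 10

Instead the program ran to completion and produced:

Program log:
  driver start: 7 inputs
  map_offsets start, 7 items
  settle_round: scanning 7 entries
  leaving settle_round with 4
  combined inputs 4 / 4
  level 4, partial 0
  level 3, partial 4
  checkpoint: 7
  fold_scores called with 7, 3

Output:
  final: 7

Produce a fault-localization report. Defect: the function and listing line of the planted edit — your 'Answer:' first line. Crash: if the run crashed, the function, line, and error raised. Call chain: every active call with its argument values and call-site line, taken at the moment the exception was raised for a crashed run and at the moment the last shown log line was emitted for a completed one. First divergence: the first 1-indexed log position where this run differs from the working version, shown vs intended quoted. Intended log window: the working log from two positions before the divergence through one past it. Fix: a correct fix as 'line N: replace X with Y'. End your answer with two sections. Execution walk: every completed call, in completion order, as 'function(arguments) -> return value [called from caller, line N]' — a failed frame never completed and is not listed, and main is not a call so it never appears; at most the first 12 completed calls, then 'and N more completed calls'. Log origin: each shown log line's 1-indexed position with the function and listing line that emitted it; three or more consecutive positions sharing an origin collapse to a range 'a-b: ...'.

Answer: the defect is in probe_limits at line 2.
The tell: At log position 8 the runs split — shown 'checkpoint: 7', but the working version logs 'level 2, partial 7'.
Call chain: main -> fold_scores(7, 3) (called at line 38).
First divergence: position 8; shown 'checkpoint: 7' vs intended 'level 2, partial 7'.
Intended log window:
  6: level 4, partial 0
  7: level 3, partial 4
  8: level 2, partial 7
  9: level 1, partial 9
Execution walk:
  settle_round([-4, 6, 7, 2, -1, -2, -3]) -> 4  [called from map_offsets, line 18]
  probe_limits(2, 7) -> 7  [called from probe_limits, line 5]
  probe_limits(3, 4) -> 7  [called from probe_limits, line 5]
  probe_limits(4, 0) -> 7  [called from map_offsets, line 21]
  map_offsets([-4, 6, 7, 2, -1, -2, -3]) -> 7  [called from main, line 36]
  fold_scores(7, 3) -> 7  [called from main, line 38]
Log line origins:
  1: emitted by main (line 35)
  2: emitted by map_offsets (line 17)
  3: emitted by settle_round (line 8)
  4: emitted by settle_round (line 13)
  5: emitted by map_offsets (line 20)
  6: emitted by probe_limits (line 4)
  7: emitted by probe_limits (line 4)
  8: emitted by main (line 37)
  9: emitted by fold_scores (line 24)
A correct fix: line 2: replace `2` with `0`.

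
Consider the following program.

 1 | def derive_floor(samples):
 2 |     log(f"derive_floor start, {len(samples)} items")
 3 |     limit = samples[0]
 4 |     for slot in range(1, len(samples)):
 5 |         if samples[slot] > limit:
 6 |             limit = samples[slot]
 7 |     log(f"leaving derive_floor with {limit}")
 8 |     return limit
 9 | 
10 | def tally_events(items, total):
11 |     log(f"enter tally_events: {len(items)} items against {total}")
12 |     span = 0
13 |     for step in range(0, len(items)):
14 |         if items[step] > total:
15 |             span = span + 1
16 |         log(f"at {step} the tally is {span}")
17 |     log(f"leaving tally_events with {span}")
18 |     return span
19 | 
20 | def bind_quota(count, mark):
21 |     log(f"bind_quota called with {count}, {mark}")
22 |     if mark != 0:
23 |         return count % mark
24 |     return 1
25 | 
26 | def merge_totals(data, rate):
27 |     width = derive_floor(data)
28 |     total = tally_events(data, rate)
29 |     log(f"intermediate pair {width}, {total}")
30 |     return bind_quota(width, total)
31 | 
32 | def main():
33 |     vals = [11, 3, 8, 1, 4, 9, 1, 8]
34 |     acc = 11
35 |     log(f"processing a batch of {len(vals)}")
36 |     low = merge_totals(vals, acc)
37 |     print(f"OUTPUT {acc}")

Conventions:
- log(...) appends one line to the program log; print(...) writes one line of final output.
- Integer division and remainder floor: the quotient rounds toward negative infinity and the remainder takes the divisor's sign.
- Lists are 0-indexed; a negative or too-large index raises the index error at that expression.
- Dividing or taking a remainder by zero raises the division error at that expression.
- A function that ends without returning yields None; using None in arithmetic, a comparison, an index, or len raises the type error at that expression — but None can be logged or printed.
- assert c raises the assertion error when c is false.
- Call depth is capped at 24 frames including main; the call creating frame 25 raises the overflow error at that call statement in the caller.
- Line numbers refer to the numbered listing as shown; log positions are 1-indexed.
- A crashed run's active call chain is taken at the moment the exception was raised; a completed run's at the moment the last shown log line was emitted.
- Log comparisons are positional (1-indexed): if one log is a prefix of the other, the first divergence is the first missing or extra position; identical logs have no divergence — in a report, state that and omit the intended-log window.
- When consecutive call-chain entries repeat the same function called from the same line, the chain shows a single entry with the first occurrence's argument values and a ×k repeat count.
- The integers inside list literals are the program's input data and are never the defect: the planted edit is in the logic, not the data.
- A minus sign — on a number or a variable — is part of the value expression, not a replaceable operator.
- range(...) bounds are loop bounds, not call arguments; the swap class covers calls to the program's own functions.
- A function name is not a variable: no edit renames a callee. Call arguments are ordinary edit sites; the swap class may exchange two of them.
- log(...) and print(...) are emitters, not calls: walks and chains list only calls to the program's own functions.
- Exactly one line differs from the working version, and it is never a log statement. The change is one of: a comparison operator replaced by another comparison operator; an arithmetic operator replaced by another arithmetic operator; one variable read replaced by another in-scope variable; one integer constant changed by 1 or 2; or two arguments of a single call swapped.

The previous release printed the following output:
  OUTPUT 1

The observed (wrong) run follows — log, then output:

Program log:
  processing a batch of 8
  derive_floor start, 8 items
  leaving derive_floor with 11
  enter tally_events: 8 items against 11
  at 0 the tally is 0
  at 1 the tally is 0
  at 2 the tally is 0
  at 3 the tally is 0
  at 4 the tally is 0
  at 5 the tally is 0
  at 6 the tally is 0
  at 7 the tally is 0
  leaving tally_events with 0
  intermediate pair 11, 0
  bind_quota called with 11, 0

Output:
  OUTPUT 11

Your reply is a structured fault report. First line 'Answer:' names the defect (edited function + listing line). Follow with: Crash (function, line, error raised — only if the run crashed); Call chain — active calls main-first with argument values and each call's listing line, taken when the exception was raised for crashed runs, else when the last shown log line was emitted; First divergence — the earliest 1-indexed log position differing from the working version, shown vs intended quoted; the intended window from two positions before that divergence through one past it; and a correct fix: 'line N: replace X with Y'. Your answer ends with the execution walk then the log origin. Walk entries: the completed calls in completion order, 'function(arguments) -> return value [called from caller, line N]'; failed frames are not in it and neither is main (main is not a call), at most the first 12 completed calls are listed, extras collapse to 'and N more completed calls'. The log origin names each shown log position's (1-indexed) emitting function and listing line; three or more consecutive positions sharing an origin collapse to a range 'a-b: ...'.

Answer: the defect is in main at line 37.
Key observation: Every logged value matches the working version; the printed result is what differs.
Call chain: main -> merge_totals([11, 3, 8, 1, 4, 9, 1, 8], 11) (called at line 36) -> bind_quota(11, 0) (called at line 30).
First divergence: none; the two logs match at every position.
Execution walk:
  derive_floor([11, 3, 8, 1, 4, 9, 1, 8]) -> 11  [called from merge_totals, line 27]
  tally_events([11, 3, 8, 1, 4, 9, 1, 8], 11) -> 0  [called from merge_totals, line 28]
  bind_quota(11, 0) -> 1  [called from merge_totals, line 30]
  merge_totals([11, 3, 8, 1, 4, 9, 1, 8], 11) -> 1  [called from main, line 36]
Log origin:
  1 — main, line 35
  2 — derive_floor, line 2
  3 — derive_floor, line 7
  4 — tally_events, line 11
  5-12 — tally_events, line 16
  13 — tally_events, line 17
  14 — merge_totals, line 29
  15 — bind_quota, line 21
A correct fix: line 37: replace `acc` with `low`.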